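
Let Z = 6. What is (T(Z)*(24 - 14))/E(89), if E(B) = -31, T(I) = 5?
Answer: -50/31 ≈ -1.6129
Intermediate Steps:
(T(Z)*(24 - 14))/E(89) = (5*(24 - 14))/(-31) = (5*10)*(-1/31) = 50*(-1/31) = -50/31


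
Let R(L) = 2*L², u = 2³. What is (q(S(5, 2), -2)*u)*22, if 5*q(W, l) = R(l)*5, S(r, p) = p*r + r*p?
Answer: 1408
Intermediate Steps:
u = 8
S(r, p) = 2*p*r (S(r, p) = p*r + p*r = 2*p*r)
q(W, l) = 2*l² (q(W, l) = ((2*l²)*5)/5 = (10*l²)/5 = 2*l²)
(q(S(5, 2), -2)*u)*22 = ((2*(-2)²)*8)*22 = ((2*4)*8)*22 = (8*8)*22 = 64*22 = 1408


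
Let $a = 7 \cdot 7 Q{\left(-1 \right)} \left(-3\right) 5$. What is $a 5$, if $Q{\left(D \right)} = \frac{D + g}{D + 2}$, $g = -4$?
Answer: $18375$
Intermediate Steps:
$Q{\left(D \right)} = \frac{-4 + D}{2 + D}$ ($Q{\left(D \right)} = \frac{D - 4}{D + 2} = \frac{-4 + D}{2 + D}$)
$a = 3675$ ($a = 7 \cdot 7 \frac{-4 - 1}{2 - 1} \left(-3\right) 5 = 49 \cdot 1^{-1} \left(-5\right) \left(-3\right) 5 = 49 \cdot 1 \left(-5\right) \left(-3\right) 5 = 49 \left(-5\right) \left(-3\right) 5 = 49 \cdot 15 \cdot 5 = 49 \cdot 75 = 3675$)
$a 5 = 3675 \cdot 5 = 18375$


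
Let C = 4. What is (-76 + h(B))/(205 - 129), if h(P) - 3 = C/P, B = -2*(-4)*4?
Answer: -583/608 ≈ -0.95888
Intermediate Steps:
B = 32 (B = 8*4 = 32)
h(P) = 3 + 4/P
(-76 + h(B))/(205 - 129) = (-76 + (3 + 4/32))/(205 - 129) = (-76 + (3 + 4*(1/32)))/76 = (-76 + (3 + ⅛))*(1/76) = (-76 + 25/8)*(1/76) = -583/8*1/76 = -583/608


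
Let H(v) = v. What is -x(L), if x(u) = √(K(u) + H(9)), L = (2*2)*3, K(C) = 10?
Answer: -√19 ≈ -4.3589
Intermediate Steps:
L = 12 (L = 4*3 = 12)
x(u) = √19 (x(u) = √(10 + 9) = √19)
-x(L) = -√19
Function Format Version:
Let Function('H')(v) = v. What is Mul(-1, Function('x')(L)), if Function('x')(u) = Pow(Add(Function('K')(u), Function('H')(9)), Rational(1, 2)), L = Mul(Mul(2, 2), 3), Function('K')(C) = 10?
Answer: Mul(-1, Pow(19, Rational(1, 2))) ≈ -4.3589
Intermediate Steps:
L = 12 (L = Mul(4, 3) = 12)
Function('x')(u) = Pow(19, Rational(1, 2)) (Function('x')(u) = Pow(Add(10, 9), Rational(1, 2)) = Pow(19, Rational(1, 2)))
Mul(-1, Function('x')(L)) = Mul(-1, Pow(19, Rational(1, 2)))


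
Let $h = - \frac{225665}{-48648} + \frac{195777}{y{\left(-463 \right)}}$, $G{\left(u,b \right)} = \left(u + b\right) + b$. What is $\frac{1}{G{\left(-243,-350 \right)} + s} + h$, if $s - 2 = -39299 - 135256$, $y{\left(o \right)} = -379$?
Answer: $- \frac{25881910325207}{50558181963} \approx -511.92$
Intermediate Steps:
$G{\left(u,b \right)} = u + 2 b$ ($G{\left(u,b \right)} = \left(b + u\right) + b = u + 2 b$)
$s = -174553$ ($s = 2 - 174555 = -174553$)
$h = - \frac{9438632461}{18437592}$ ($h = - \frac{225665}{-48648} + \frac{195777}{-379} = \left(-225665\right) \left(- \frac{1}{48648}\right) + 195777 \left(- \frac{1}{379}\right) = \frac{225665}{48648} - \frac{195777}{379} = - \frac{9438632461}{18437592} \approx -511.92$)
$\frac{1}{G{\left(-243,-350 \right)} + s} + h = \frac{1}{\left(-243 + 2 \left(-350\right)\right) - 174553} - \frac{9438632461}{18437592} = \frac{1}{\left(-243 - 700\right) - 174553} - \frac{9438632461}{18437592} = \frac{1}{-943 - 174553} - \frac{9438632461}{18437592} = \frac{1}{-175496} - \frac{9438632461}{18437592} = - \frac{1}{175496} - \frac{9438632461}{18437592} = - \frac{25881910325207}{50558181963}$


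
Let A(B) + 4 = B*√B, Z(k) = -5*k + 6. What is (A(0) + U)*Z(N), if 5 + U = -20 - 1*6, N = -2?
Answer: -560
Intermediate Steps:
Z(k) = 6 - 5*k
A(B) = -4 + B^(3/2) (A(B) = -4 + B*√B = -4 + B^(3/2))
U = -31 (U = -5 + (-20 - 1*6) = -5 + (-20 - 6) = -5 - 26 = -31)
(A(0) + U)*Z(N) = ((-4 + 0^(3/2)) - 31)*(6 - 5*(-2)) = ((-4 + 0) - 31)*(6 + 10) = (-4 - 31)*16 = -35*16 = -560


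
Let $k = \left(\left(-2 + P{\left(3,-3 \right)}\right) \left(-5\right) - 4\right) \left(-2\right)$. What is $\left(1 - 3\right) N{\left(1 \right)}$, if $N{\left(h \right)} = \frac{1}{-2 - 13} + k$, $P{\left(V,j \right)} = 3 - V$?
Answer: $\frac{362}{15} \approx 24.133$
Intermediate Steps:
$k = -12$ ($k = \left(\left(-2 + \left(3 - 3\right)\right) \left(-5\right) - 4\right) \left(-2\right) = \left(\left(-2 + 0\right) \left(-5\right) - 4\right) \left(-2\right) = \left(\left(-2\right) \left(-5\right) - 4\right) \left(-2\right) = \left(10 - 4\right) \left(-2\right) = 6 \left(-2\right) = -12$)
$N{\left(h \right)} = - \frac{181}{15}$ ($N{\left(h \right)} = \frac{1}{-2 - 13} - 12 = \frac{1}{-15} - 12 = - \frac{1}{15} - 12 = - \frac{181}{15}$)
$\left(1 - 3\right) N{\left(1 \right)} = \left(1 - 3\right) \left(- \frac{181}{15}\right) = \left(-2\right) \left(- \frac{181}{15}\right) = \frac{362}{15}$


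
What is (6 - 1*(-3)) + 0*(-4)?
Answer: 9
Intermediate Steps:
(6 - 1*(-3)) + 0*(-4) = (6 + 3) + 0 = 9 + 0 = 9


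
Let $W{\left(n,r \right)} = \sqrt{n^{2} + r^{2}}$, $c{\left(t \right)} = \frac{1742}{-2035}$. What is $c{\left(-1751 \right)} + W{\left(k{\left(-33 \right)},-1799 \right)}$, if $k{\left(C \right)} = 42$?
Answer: $- \frac{1742}{2035} + 7 \sqrt{66085} \approx 1798.6$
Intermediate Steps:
$c{\left(t \right)} = - \frac{1742}{2035}$ ($c{\left(t \right)} = 1742 \left(- \frac{1}{2035}\right) = - \frac{1742}{2035}$)
$c{\left(-1751 \right)} + W{\left(k{\left(-33 \right)},-1799 \right)} = - \frac{1742}{2035} + \sqrt{42^{2} + \left(-1799\right)^{2}} = - \frac{1742}{2035} + \sqrt{1764 + 3236401} = - \frac{1742}{2035} + \sqrt{3238165} = - \frac{1742}{2035} + 7 \sqrt{66085}$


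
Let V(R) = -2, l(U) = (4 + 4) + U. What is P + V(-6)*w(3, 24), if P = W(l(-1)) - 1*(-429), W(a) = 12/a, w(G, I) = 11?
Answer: 2861/7 ≈ 408.71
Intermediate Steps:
l(U) = 8 + U
P = 3015/7 (P = 12/(8 - 1) - 1*(-429) = 12/7 + 429 = 3015/7 ≈ 430.71)
P + V(-6)*w(3, 24) = 3015/7 - 2*11 = 3015/7 - 22 = 2861/7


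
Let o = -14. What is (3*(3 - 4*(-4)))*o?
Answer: -798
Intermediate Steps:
(3*(3 - 4*(-4)))*o = (3*(3 - 4*(-4)))*(-14) = (3*(3 + 16))*(-14) = (3*19)*(-14) = 57*(-14) = -798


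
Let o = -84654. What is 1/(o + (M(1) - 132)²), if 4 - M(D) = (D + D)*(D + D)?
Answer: -1/67230 ≈ -1.4874e-5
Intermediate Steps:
M(D) = 4 - 4*D² (M(D) = 4 - (D + D)*(D + D) = 4 - 2*D*2*D = 4 - 4*D²)
1/(o + (M(1) - 132)²) = 1/(-84654 + ((4 - 4*1²) - 132)²) = 1/(-84654 + ((4 - 4*1) - 132)²) = 1/(-84654 + ((4 - 4) - 132)²) = 1/(-84654 + (0 - 132)²) = 1/(-84654 + (-132)²) = 1/(-84654 + 17424) = 1/(-67230) = -1/67230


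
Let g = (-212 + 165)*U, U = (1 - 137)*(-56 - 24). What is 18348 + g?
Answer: -493012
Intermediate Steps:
U = 10880 (U = -136*(-80) = 10880)
g = -511360 (g = (-212 + 165)*10880 = -47*10880 = -511360)
18348 + g = 18348 - 511360 = -493012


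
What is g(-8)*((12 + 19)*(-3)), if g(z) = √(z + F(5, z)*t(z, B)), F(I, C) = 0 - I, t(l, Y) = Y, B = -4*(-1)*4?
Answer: -186*I*√22 ≈ -872.42*I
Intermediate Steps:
B = 16 (B = 4*4 = 16)
F(I, C) = -I
g(z) = √(-80 + z) (g(z) = √(z - 1*5*16) = √(z - 5*16) = √(z - 80) = √(-80 + z))
g(-8)*((12 + 19)*(-3)) = √(-80 - 8)*((12 + 19)*(-3)) = √(-88)*(31*(-3)) = (2*I*√22)*(-93) = -186*I*√22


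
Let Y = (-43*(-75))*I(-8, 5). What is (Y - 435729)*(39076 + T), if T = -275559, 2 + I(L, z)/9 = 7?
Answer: 68722905732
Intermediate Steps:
I(L, z) = 45 (I(L, z) = -18 + 9*7 = -18 + 63 = 45)
Y = 145125 (Y = -43*(-75)*45 = 3225*45 = 145125)
(Y - 435729)*(39076 + T) = (145125 - 435729)*(39076 - 275559) = -290604*(-236483) = 68722905732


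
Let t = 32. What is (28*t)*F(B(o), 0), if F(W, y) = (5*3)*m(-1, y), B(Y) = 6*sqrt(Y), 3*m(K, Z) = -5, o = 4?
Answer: -22400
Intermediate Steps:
m(K, Z) = -5/3 (m(K, Z) = (1/3)*(-5) = -5/3)
F(W, y) = -25 (F(W, y) = (5*3)*(-5/3) = 15*(-5/3) = -25)
(28*t)*F(B(o), 0) = (28*32)*(-25) = 896*(-25) = -22400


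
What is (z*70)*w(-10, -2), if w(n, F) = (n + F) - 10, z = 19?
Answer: -29260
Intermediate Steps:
w(n, F) = -10 + F + n (w(n, F) = (F + n) - 10 = -10 + F + n)
(z*70)*w(-10, -2) = (19*70)*(-10 - 2 - 10) = 1330*(-22) = -29260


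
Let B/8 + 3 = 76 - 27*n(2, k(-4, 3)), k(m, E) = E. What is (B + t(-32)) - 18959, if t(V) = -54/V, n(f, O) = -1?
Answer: -290517/16 ≈ -18157.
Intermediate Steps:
B = 800 (B = -24 + 8*(76 - 27*(-1)) = -24 + 8*(76 + 27) = -24 + 8*103 = -24 + 824 = 800)
(B + t(-32)) - 18959 = (800 - 54/(-32)) - 18959 = (800 - 54*(-1/32)) - 18959 = (800 + 27/16) - 18959 = 12827/16 - 18959 = -290517/16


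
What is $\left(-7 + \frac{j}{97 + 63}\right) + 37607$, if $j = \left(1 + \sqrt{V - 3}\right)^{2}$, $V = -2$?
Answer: $\frac{1503999}{40} + \frac{i \sqrt{5}}{80} \approx 37600.0 + 0.027951 i$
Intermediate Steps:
$j = \left(1 + i \sqrt{5}\right)^{2}$ ($j = \left(1 + \sqrt{-2 - 3}\right)^{2} = \left(1 + \sqrt{-5}\right)^{2} = \left(1 + i \sqrt{5}\right)^{2} \approx -4.0 + 4.4721 i$)
$\left(-7 + \frac{j}{97 + 63}\right) + 37607 = \left(-7 + \frac{\left(1 + i \sqrt{5}\right)^{2}}{97 + 63}\right) + 37607 = \left(-7 + \frac{\left(1 + i \sqrt{5}\right)^{2}}{160}\right) + 37607 = 37600 + \frac{\left(1 + i \sqrt{5}\right)^{2}}{160}$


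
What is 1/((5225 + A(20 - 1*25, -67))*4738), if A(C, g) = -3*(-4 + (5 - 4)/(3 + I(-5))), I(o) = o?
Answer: 1/24820013 ≈ 4.0290e-8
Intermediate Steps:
A(C, g) = 27/2 (A(C, g) = -3*(-4 + (5 - 4)/(3 - 5)) = -3*(-4 + 1/(-2)) = -3*(-4 + 1*(-½)) = -3*(-4 - ½) = -3*(-9/2) = 27/2)
1/((5225 + A(20 - 1*25, -67))*4738) = 1/((5225 + 27/2)*4738) = (1/4738)/(10477/2) = (2/10477)*(1/4738) = 1/24820013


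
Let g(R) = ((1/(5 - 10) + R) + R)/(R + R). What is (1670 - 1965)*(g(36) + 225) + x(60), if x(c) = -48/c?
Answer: -24001193/360 ≈ -66670.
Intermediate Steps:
g(R) = (-⅕ + 2*R)/(2*R) (g(R) = ((1/(-5) + R) + R)/((2*R)) = ((-⅕ + R) + R)*(1/(2*R)) = (-⅕ + 2*R)*(1/(2*R)) = (-⅕ + 2*R)/(2*R))
(1670 - 1965)*(g(36) + 225) + x(60) = (1670 - 1965)*((-⅒ + 36)/36 + 225) - 48/60 = -295*((1/36)*(359/10) + 225) - 48*1/60 = -295*(359/360 + 225) - ⅘ = -295*81359/360 - ⅘ = -4800181/72 - ⅘ = -24001193/360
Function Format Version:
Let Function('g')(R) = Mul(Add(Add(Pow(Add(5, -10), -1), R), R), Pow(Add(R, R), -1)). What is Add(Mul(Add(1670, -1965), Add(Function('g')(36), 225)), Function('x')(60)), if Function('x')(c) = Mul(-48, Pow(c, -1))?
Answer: Rational(-24001193, 360) ≈ -66670.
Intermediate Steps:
Function('g')(R) = Mul(Rational(1, 2), Pow(R, -1), Add(Rational(-1, 5), Mul(2, R))) (Function('g')(R) = Mul(Add(Add(Pow(-5, -1), R), R), Pow(Mul(2, R), -1)) = Mul(Add(Add(Rational(-1, 5), R), R), Mul(Rational(1, 2), Pow(R, -1))) = Mul(Add(Rational(-1, 5), Mul(2, R)), Mul(Rational(1, 2), Pow(R, -1))) = Mul(Rational(1, 2), Pow(R, -1), Add(Rational(-1, 5), Mul(2, R))))
Add(Mul(Add(1670, -1965), Add(Function('g')(36), 225)), Function('x')(60)) = Add(Mul(Add(1670, -1965), Add(Mul(Pow(36, -1), Add(Rational(-1, 10), 36)), 225)), Mul(-48, Pow(60, -1))) = Add(Mul(-295, Add(Mul(Rational(1, 36), Rational(359, 10)), 225)), Mul(-48, Rational(1, 60))) = Add(Mul(-295, Add(Rational(359, 360), 225)), Rational(-4, 5)) = Add(Mul(-295, Rational(81359, 360)), Rational(-4, 5)) = Add(Rational(-4800181, 72), Rational(-4, 5)) = Rational(-24001193, 360)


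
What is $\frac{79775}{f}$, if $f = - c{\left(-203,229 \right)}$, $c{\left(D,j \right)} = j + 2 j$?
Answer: $- \frac{79775}{687} \approx -116.12$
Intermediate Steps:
$c{\left(D,j \right)} = 3 j$
$f = -687$ ($f = - 3 \cdot 229 = \left(-1\right) 687 = -687$)
$\frac{79775}{f} = \frac{79775}{-687} = 79775 \left(- \frac{1}{687}\right) = - \frac{79775}{687}$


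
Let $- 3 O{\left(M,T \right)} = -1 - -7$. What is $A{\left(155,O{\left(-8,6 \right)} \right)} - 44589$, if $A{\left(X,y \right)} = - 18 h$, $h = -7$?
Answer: $-44463$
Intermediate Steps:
$O{\left(M,T \right)} = -2$ ($O{\left(M,T \right)} = - \frac{-1 - -7}{3} = - \frac{-1 + 7}{3} = \left(- \frac{1}{3}\right) 6 = -2$)
$A{\left(X,y \right)} = 126$ ($A{\left(X,y \right)} = \left(-18\right) \left(-7\right) = 126$)
$A{\left(155,O{\left(-8,6 \right)} \right)} - 44589 = 126 - 44589 = -44463$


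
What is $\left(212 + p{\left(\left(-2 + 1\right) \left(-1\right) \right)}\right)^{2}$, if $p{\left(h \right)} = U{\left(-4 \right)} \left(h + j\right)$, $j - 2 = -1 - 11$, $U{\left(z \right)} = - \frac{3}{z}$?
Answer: $\frac{674041}{16} \approx 42128.0$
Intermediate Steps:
$j = -10$ ($j = 2 - 12 = -10$)
$p{\left(h \right)} = - \frac{15}{2} + \frac{3 h}{4}$ ($p{\left(h \right)} = - \frac{3}{-4} \left(h - 10\right) = \left(-3\right) \left(- \frac{1}{4}\right) \left(-10 + h\right) = \frac{3 \left(-10 + h\right)}{4} = - \frac{15}{2} + \frac{3 h}{4}$)
$\left(212 + p{\left(\left(-2 + 1\right) \left(-1\right) \right)}\right)^{2} = \left(212 - \left(\frac{15}{2} - \frac{3 \left(-2 + 1\right) \left(-1\right)}{4}\right)\right)^{2} = \left(212 - \left(\frac{15}{2} - \frac{3 \left(\left(-1\right) \left(-1\right)\right)}{4}\right)\right)^{2} = \left(212 + \left(- \frac{15}{2} + \frac{3}{4} \cdot 1\right)\right)^{2} = \left(212 + \left(- \frac{15}{2} + \frac{3}{4}\right)\right)^{2} = \left(212 - \frac{27}{4}\right)^{2} = \left(\frac{821}{4}\right)^{2} = \frac{674041}{16}$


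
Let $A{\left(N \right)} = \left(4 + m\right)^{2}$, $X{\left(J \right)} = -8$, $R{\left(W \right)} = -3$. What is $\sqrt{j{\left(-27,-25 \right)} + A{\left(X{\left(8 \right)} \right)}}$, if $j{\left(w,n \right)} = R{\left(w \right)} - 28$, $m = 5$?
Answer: $5 \sqrt{2} \approx 7.0711$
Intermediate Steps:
$j{\left(w,n \right)} = -31$ ($j{\left(w,n \right)} = -3 - 28 = -31$)
$A{\left(N \right)} = 81$ ($A{\left(N \right)} = \left(4 + 5\right)^{2} = 9^{2} = 81$)
$\sqrt{j{\left(-27,-25 \right)} + A{\left(X{\left(8 \right)} \right)}} = \sqrt{-31 + 81} = \sqrt{50} = 5 \sqrt{2}$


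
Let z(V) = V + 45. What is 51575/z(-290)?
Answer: -10315/49 ≈ -210.51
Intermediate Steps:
z(V) = 45 + V
51575/z(-290) = 51575/(45 - 290) = 51575/(-245) = 51575*(-1/245) = -10315/49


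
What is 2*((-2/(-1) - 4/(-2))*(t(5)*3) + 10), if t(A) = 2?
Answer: 68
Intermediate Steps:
2*((-2/(-1) - 4/(-2))*(t(5)*3) + 10) = 2*((-2/(-1) - 4/(-2))*(2*3) + 10) = 2*((-2*(-1) - 4*(-½))*6 + 10) = 2*((2 + 2)*6 + 10) = 2*(4*6 + 10) = 2*(24 + 10) = 2*34 = 68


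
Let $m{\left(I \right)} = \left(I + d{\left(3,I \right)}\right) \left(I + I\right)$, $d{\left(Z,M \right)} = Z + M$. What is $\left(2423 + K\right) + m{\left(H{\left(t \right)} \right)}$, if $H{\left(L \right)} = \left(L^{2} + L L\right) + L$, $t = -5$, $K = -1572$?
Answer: $9221$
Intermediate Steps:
$d{\left(Z,M \right)} = M + Z$
$H{\left(L \right)} = L + 2 L^{2}$ ($H{\left(L \right)} = \left(L^{2} + L^{2}\right) + L = 2 L^{2} + L = L + 2 L^{2}$)
$m{\left(I \right)} = 2 I \left(3 + 2 I\right)$ ($m{\left(I \right)} = \left(I + \left(I + 3\right)\right) \left(I + I\right) = \left(I + \left(3 + I\right)\right) 2 I = \left(3 + 2 I\right) 2 I = 2 I \left(3 + 2 I\right)$)
$\left(2423 + K\right) + m{\left(H{\left(t \right)} \right)} = \left(2423 - 1572\right) + 2 \left(- 5 \left(1 + 2 \left(-5\right)\right)\right) \left(3 + 2 \left(- 5 \left(1 + 2 \left(-5\right)\right)\right)\right) = 851 + 2 \left(- 5 \left(1 - 10\right)\right) \left(3 + 2 \left(- 5 \left(1 - 10\right)\right)\right) = 851 + 2 \left(\left(-5\right) \left(-9\right)\right) \left(3 + 2 \left(\left(-5\right) \left(-9\right)\right)\right) = 851 + 2 \cdot 45 \left(3 + 2 \cdot 45\right) = 851 + 2 \cdot 45 \left(3 + 90\right) = 851 + 2 \cdot 45 \cdot 93 = 851 + 8370 = 9221$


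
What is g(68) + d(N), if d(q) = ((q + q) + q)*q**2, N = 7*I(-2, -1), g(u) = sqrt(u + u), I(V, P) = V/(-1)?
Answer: 8232 + 2*sqrt(34) ≈ 8243.7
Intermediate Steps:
I(V, P) = -V (I(V, P) = V*(-1) = -V)
g(u) = sqrt(2)*sqrt(u) (g(u) = sqrt(2*u) = sqrt(2)*sqrt(u))
N = 14 (N = 7*(-1*(-2)) = 7*2 = 14)
d(q) = 3*q**3 (d(q) = (2*q + q)*q**2 = (3*q)*q**2 = 3*q**3)
g(68) + d(N) = sqrt(2)*sqrt(68) + 3*14**3 = sqrt(2)*(2*sqrt(17)) + 3*2744 = 2*sqrt(34) + 8232 = 8232 + 2*sqrt(34)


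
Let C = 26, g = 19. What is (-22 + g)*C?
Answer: -78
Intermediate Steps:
(-22 + g)*C = (-22 + 19)*26 = -3*26 = -78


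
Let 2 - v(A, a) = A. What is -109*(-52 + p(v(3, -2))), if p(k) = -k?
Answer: 5559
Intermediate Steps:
v(A, a) = 2 - A
-109*(-52 + p(v(3, -2))) = -109*(-52 - (2 - 1*3)) = -109*(-52 - (2 - 3)) = -109*(-52 - 1*(-1)) = -109*(-52 + 1) = -109*(-51) = 5559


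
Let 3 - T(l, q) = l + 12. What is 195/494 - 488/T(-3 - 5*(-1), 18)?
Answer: 18709/418 ≈ 44.758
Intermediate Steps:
T(l, q) = -9 - l (T(l, q) = 3 - (l + 12) = 3 - (12 + l) = 3 + (-12 - l) = -9 - l)
195/494 - 488/T(-3 - 5*(-1), 18) = 195/494 - 488/(-9 - (-3 - 5*(-1))) = 195*(1/494) - 488/(-9 - (-3 + 5)) = 15/38 - 488/(-9 - 1*2) = 15/38 - 488/(-9 - 2) = 15/38 - 488/(-11) = 15/38 - 488*(-1/11) = 15/38 + 488/11 = 18709/418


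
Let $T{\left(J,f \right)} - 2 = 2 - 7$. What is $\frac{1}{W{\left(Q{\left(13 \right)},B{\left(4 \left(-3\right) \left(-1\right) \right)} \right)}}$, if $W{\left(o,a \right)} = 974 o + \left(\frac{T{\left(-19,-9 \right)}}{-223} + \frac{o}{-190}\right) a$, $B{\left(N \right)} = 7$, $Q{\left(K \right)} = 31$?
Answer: $\frac{42370}{1279275379} \approx 3.312 \cdot 10^{-5}$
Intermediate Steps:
$T{\left(J,f \right)} = -3$ ($T{\left(J,f \right)} = 2 + \left(2 - 7\right) = 2 - 5 = -3$)
$W{\left(o,a \right)} = 974 o + a \left(\frac{3}{223} - \frac{o}{190}\right)$ ($W{\left(o,a \right)} = 974 o + \left(- \frac{3}{-223} + \frac{o}{-190}\right) a = 974 o + \left(\left(-3\right) \left(- \frac{1}{223}\right) + o \left(- \frac{1}{190}\right)\right) a = 974 o + \left(\frac{3}{223} - \frac{o}{190}\right) a = 974 o + a \left(\frac{3}{223} - \frac{o}{190}\right)$)
$\frac{1}{W{\left(Q{\left(13 \right)},B{\left(4 \left(-3\right) \left(-1\right) \right)} \right)}} = \frac{1}{974 \cdot 31 + \frac{3}{223} \cdot 7 - \frac{7}{190} \cdot 31} = \frac{1}{30194 + \frac{21}{223} - \frac{217}{190}} = \frac{1}{\frac{1279275379}{42370}} = \frac{42370}{1279275379}$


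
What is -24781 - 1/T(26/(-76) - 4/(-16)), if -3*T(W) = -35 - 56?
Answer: -2255074/91 ≈ -24781.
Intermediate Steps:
T(W) = 91/3 (T(W) = -(-35 - 56)/3 = -⅓*(-91) = 91/3)
-24781 - 1/T(26/(-76) - 4/(-16)) = -24781 - 1/91/3 = -24781 - 1*3/91 = -24781 - 3/91 = -2255074/91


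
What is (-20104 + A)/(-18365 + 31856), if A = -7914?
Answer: -28018/13491 ≈ -2.0768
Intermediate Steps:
(-20104 + A)/(-18365 + 31856) = (-20104 - 7914)/(-18365 + 31856) = -28018/13491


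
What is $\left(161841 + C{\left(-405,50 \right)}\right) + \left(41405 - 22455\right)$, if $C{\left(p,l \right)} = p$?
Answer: $180386$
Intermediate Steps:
$\left(161841 + C{\left(-405,50 \right)}\right) + \left(41405 - 22455\right) = \left(161841 - 405\right) + \left(41405 - 22455\right) = 161436 + \left(41405 - 22455\right) = 161436 + 18950 = 180386$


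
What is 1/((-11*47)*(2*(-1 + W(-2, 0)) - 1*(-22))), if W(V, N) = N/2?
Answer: -1/10340 ≈ -9.6712e-5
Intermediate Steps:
W(V, N) = N/2 (W(V, N) = N*(½) = N/2)
1/((-11*47)*(2*(-1 + W(-2, 0)) - 1*(-22))) = 1/((-11*47)*(2*(-1 + (½)*0) - 1*(-22))) = 1/(-517*(2*(-1 + 0) + 22)) = 1/(-517*(2*(-1) + 22)) = 1/(-517*(-2 + 22)) = 1/(-517*20) = 1/(-10340) = -1/10340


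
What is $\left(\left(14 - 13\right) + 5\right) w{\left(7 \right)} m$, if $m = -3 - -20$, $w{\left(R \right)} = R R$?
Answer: $4998$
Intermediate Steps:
$w{\left(R \right)} = R^{2}$
$m = 17$ ($m = -3 + 20 = 17$)
$\left(\left(14 - 13\right) + 5\right) w{\left(7 \right)} m = \left(\left(14 - 13\right) + 5\right) 7^{2} \cdot 17 = \left(1 + 5\right) 49 \cdot 17 = 6 \cdot 49 \cdot 17 = 294 \cdot 17 = 4998$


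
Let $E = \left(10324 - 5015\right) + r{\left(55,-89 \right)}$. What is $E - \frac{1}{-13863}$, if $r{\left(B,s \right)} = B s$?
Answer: $\frac{5739283}{13863} \approx 414.0$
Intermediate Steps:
$E = 414$ ($E = \left(10324 - 5015\right) + 55 \left(-89\right) = 5309 - 4895 = 414$)
$E - \frac{1}{-13863} = 414 - \frac{1}{-13863} = 414 - - \frac{1}{13863} = 414 + \frac{1}{13863} = \frac{5739283}{13863}$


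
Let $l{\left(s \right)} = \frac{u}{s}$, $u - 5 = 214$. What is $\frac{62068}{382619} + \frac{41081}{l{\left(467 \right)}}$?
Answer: $\frac{7340492914805}{83793561} \approx 87602.0$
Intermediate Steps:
$u = 219$ ($u = 5 + 214 = 219$)
$l{\left(s \right)} = \frac{219}{s}$
$\frac{62068}{382619} + \frac{41081}{l{\left(467 \right)}} = \frac{62068}{382619} + \frac{41081}{219 \cdot \frac{1}{467}} = 62068 \cdot \frac{1}{382619} + \frac{41081}{219 \cdot \frac{1}{467}} = \frac{62068}{382619} + \frac{41081}{\frac{219}{467}} = \frac{62068}{382619} + 41081 \cdot \frac{467}{219} = \frac{62068}{382619} + \frac{19184827}{219} = \frac{7340492914805}{83793561}$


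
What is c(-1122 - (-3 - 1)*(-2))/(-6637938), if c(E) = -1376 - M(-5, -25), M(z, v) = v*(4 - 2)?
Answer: 221/1106323 ≈ 0.00019976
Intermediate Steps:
M(z, v) = 2*v (M(z, v) = v*2 = 2*v)
c(E) = -1326 (c(E) = -1376 - 2*(-25) = -1376 - 1*(-50) = -1376 + 50 = -1326)
c(-1122 - (-3 - 1)*(-2))/(-6637938) = -1326/(-6637938) = -1326*(-1/6637938) = 221/1106323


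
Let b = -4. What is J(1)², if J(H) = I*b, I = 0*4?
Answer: 0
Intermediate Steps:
I = 0
J(H) = 0 (J(H) = 0*(-4) = 0)
J(1)² = 0² = 0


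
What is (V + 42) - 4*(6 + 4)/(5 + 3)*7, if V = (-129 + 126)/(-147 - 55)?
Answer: 1417/202 ≈ 7.0149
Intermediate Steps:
V = 3/202 (V = -3/(-202) = -3*(-1/202) = 3/202 ≈ 0.014851)
(V + 42) - 4*(6 + 4)/(5 + 3)*7 = (3/202 + 42) - 4*(6 + 4)/(5 + 3)*7 = 8487/202 - 40/8*7 = 8487/202 - 4*5/4*7 = 8487/202 - 5*7 = 8487/202 - 35 = 1417/202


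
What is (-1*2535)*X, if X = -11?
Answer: 27885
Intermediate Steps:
(-1*2535)*X = -1*2535*(-11) = -2535*(-11) = 27885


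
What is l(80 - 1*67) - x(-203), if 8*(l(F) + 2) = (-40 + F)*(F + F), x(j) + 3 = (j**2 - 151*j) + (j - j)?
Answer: -287795/4 ≈ -71949.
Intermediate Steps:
x(j) = -3 + j**2 - 151*j (x(j) = -3 + ((j**2 - 151*j) + (j - j)) = -3 + ((j**2 - 151*j) + 0) = -3 + (j**2 - 151*j) = -3 + j**2 - 151*j)
l(F) = -2 + F*(-40 + F)/4 (l(F) = -2 + ((-40 + F)*(F + F))/8 = -2 + ((-40 + F)*(2*F))/8 = -2 + (2*F*(-40 + F))/8 = -2 + F*(-40 + F)/4)
l(80 - 1*67) - x(-203) = (-2 - 10*(80 - 1*67) + (80 - 1*67)**2/4) - (-3 + (-203)**2 - 151*(-203)) = (-2 - 10*(80 - 67) + (80 - 67)**2/4) - (-3 + 41209 + 30653) = (-2 - 10*13 + (1/4)*13**2) - 1*71859 = (-2 - 130 + (1/4)*169) - 71859 = (-2 - 130 + 169/4) - 71859 = -359/4 - 71859 = -287795/4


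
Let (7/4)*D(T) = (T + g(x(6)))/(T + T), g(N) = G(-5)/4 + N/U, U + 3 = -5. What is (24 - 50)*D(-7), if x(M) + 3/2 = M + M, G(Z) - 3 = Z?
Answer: -1833/196 ≈ -9.3520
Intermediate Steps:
U = -8 (U = -3 - 5 = -8)
G(Z) = 3 + Z
x(M) = -3/2 + 2*M (x(M) = -3/2 + (M + M) = -3/2 + 2*M)
g(N) = -½ - N/8 (g(N) = (3 - 5)/4 + N/(-8) = -2*¼ + N*(-⅛) = -½ - N/8)
D(T) = 2*(-29/16 + T)/(7*T) (D(T) = 4*((T + (-½ - (-3/2 + 2*6)/8))/(T + T))/7 = 4*((T + (-½ - (-3/2 + 12)/8))/((2*T)))/7 = 4*((T + (-½ - ⅛*21/2))*(1/(2*T)))/7 = 4*((T + (-½ - 21/16))*(1/(2*T)))/7 = 4*((T - 29/16)*(1/(2*T)))/7 = 4*((-29/16 + T)*(1/(2*T)))/7 = 4*((-29/16 + T)/(2*T))/7 = 2*(-29/16 + T)/(7*T))
(24 - 50)*D(-7) = (24 - 50)*((1/56)*(-29 + 16*(-7))/(-7)) = -13*(-1)*(-29 - 112)/(28*7) = -13*(-1)*(-141)/(28*7) = -26*141/392 = -1833/196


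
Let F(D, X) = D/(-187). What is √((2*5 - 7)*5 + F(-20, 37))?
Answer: 5*√21131/187 ≈ 3.8868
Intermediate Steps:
F(D, X) = -D/187 (F(D, X) = D*(-1/187) = -D/187)
√((2*5 - 7)*5 + F(-20, 37)) = √((2*5 - 7)*5 - 1/187*(-20)) = √((10 - 7)*5 + 20/187) = √(3*5 + 20/187) = √(15 + 20/187) = √(2825/187) = 5*√21131/187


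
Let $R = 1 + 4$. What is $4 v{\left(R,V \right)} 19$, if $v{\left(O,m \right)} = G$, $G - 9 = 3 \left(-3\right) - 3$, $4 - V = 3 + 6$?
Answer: $-228$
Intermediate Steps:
$R = 5$
$V = -5$ ($V = 4 - \left(3 + 6\right) = 4 - 9 = -5$)
$G = -3$ ($G = 9 + \left(3 \left(-3\right) - 3\right) = 9 - 12 = -3$)
$v{\left(O,m \right)} = -3$
$4 v{\left(R,V \right)} 19 = 4 \left(-3\right) 19 = \left(-12\right) 19 = -228$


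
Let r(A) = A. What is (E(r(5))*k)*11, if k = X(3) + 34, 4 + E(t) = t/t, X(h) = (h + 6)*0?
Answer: -1122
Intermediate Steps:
X(h) = 0 (X(h) = (6 + h)*0 = 0)
E(t) = -3 (E(t) = -4 + t/t = -4 + 1 = -3)
k = 34 (k = 0 + 34 = 34)
(E(r(5))*k)*11 = -3*34*11 = -102*11 = -1122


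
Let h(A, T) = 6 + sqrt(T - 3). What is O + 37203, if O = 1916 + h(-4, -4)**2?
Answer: 39148 + 12*I*sqrt(7) ≈ 39148.0 + 31.749*I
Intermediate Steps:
h(A, T) = 6 + sqrt(-3 + T)
O = 1916 + (6 + I*sqrt(7))**2 (O = 1916 + (6 + sqrt(-3 - 4))**2 = 1916 + (6 + sqrt(-7))**2 = 1916 + (6 + I*sqrt(7))**2 ≈ 1945.0 + 31.749*I)
O + 37203 = (1945 + 12*I*sqrt(7)) + 37203 = 39148 + 12*I*sqrt(7)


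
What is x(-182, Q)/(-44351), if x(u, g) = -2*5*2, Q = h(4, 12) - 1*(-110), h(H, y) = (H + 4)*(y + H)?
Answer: 20/44351 ≈ 0.00045095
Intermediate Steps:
h(H, y) = (4 + H)*(H + y)
Q = 238 (Q = (4**2 + 4*4 + 4*12 + 4*12) - 1*(-110) = (16 + 16 + 48 + 48) + 110 = 128 + 110 = 238)
x(u, g) = -20 (x(u, g) = -10*2 = -20)
x(-182, Q)/(-44351) = -20/(-44351) = -20*(-1/44351) = 20/44351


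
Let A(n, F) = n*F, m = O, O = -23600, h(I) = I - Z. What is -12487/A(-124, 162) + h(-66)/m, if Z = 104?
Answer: 465794/740745 ≈ 0.62882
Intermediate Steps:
h(I) = -104 + I (h(I) = I - 1*104 = I - 104 = -104 + I)
m = -23600
A(n, F) = F*n
-12487/A(-124, 162) + h(-66)/m = -12487/(162*(-124)) + (-104 - 66)/(-23600) = -12487/(-20088) - 170*(-1/23600) = -12487*(-1/20088) + 17/2360 = 12487/20088 + 17/2360 = 465794/740745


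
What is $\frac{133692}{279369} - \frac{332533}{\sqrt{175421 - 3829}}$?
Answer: $\frac{44564}{93123} - \frac{332533 \sqrt{42898}}{85796} \approx -802.28$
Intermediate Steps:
$\frac{133692}{279369} - \frac{332533}{\sqrt{175421 - 3829}} = 133692 \cdot \frac{1}{279369} - \frac{332533}{\sqrt{171592}} = \frac{44564}{93123} - \frac{332533}{2 \sqrt{42898}} = \frac{44564}{93123} - 332533 \frac{\sqrt{42898}}{85796} = \frac{44564}{93123} - \frac{332533 \sqrt{42898}}{85796}$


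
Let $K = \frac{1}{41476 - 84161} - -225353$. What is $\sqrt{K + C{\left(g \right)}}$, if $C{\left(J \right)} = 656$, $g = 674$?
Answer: $\frac{2 \sqrt{102947620722585}}{42685} \approx 475.4$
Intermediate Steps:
$K = \frac{9619192804}{42685}$ ($K = \frac{1}{-42685} + 225353 = - \frac{1}{42685} + 225353 = \frac{9619192804}{42685} \approx 2.2535 \cdot 10^{5}$)
$\sqrt{K + C{\left(g \right)}} = \sqrt{\frac{9619192804}{42685} + 656} = \sqrt{\frac{9647194164}{42685}} = \frac{2 \sqrt{102947620722585}}{42685}$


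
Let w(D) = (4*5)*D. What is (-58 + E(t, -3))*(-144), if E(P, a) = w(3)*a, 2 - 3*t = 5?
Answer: 34272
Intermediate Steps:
t = -1 (t = 2/3 - 1/3*5 = 2/3 - 5/3 = -1)
w(D) = 20*D
E(P, a) = 60*a (E(P, a) = (20*3)*a = 60*a)
(-58 + E(t, -3))*(-144) = (-58 + 60*(-3))*(-144) = (-58 - 180)*(-144) = -238*(-144) = 34272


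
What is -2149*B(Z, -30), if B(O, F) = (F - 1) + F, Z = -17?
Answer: 131089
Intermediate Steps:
B(O, F) = -1 + 2*F (B(O, F) = (-1 + F) + F = -1 + 2*F)
-2149*B(Z, -30) = -2149*(-1 + 2*(-30)) = -2149*(-1 - 60) = -2149*(-61) = 131089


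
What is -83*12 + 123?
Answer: -873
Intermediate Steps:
-83*12 + 123 = -996 + 123 = -873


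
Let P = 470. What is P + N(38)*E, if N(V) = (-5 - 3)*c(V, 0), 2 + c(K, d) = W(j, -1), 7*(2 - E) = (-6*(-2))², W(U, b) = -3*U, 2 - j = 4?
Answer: 7450/7 ≈ 1064.3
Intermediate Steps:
j = -2 (j = 2 - 1*4 = 2 - 4 = -2)
E = -130/7 (E = 2 - (-6*(-2))²/7 = 2 - ⅐*12² = 2 - ⅐*144 = 2 - 144/7 = -130/7 ≈ -18.571)
c(K, d) = 4 (c(K, d) = -2 - 3*(-2) = -2 + 6 = 4)
N(V) = -32 (N(V) = (-5 - 3)*4 = -8*4 = -32)
P + N(38)*E = 470 - 32*(-130/7) = 470 + 4160/7 = 7450/7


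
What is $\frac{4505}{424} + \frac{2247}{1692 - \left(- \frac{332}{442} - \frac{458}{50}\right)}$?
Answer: $\frac{299525805}{25074824} \approx 11.945$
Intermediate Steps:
$\frac{4505}{424} + \frac{2247}{1692 - \left(- \frac{332}{442} - \frac{458}{50}\right)} = 4505 \cdot \frac{1}{424} + \frac{2247}{1692 - \left(\left(-332\right) \frac{1}{442} - \frac{229}{25}\right)} = \frac{85}{8} + \frac{2247}{1692 - \left(- \frac{166}{221} - \frac{229}{25}\right)} = \frac{85}{8} + \frac{2247}{1692 - - \frac{54759}{5525}} = \frac{85}{8} + \frac{2247}{1692 + \frac{54759}{5525}} = \frac{85}{8} + \frac{2247}{\frac{9403059}{5525}} = \frac{85}{8} + 2247 \cdot \frac{5525}{9403059} = \frac{85}{8} + \frac{4138225}{3134353} = \frac{299525805}{25074824}$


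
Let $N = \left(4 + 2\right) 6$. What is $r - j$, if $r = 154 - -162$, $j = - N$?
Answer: $352$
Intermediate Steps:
$N = 36$ ($N = 6 \cdot 6 = 36$)
$j = -36$ ($j = \left(-1\right) 36 = -36$)
$r = 316$ ($r = 154 + 162 = 316$)
$r - j = 316 - -36 = 316 + 36 = 352$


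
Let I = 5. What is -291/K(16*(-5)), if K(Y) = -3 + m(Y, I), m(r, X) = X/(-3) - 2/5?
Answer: 4365/76 ≈ 57.434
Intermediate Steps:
m(r, X) = -⅖ - X/3 (m(r, X) = X*(-⅓) - 2*⅕ = -X/3 - ⅖ = -⅖ - X/3)
K(Y) = -76/15 (K(Y) = -3 + (-⅖ - ⅓*5) = -3 + (-⅖ - 5/3) = -3 - 31/15 = -76/15)
-291/K(16*(-5)) = -291/(-76/15) = -291*(-15/76) = 4365/76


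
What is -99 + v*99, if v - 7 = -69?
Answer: -6237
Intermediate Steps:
v = -62 (v = 7 - 69 = -62)
-99 + v*99 = -99 - 62*99 = -99 - 6138 = -6237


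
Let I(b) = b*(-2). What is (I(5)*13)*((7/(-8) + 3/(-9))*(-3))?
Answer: -1885/4 ≈ -471.25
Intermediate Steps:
I(b) = -2*b
(I(5)*13)*((7/(-8) + 3/(-9))*(-3)) = (-2*5*13)*((7/(-8) + 3/(-9))*(-3)) = (-10*13)*((7*(-1/8) + 3*(-1/9))*(-3)) = -130*(-7/8 - 1/3)*(-3) = -(-1885)*(-3)/12 = -130*29/8 = -1885/4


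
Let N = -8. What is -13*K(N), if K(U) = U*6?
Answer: 624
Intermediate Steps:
K(U) = 6*U
-13*K(N) = -78*(-8) = -13*(-48) = 624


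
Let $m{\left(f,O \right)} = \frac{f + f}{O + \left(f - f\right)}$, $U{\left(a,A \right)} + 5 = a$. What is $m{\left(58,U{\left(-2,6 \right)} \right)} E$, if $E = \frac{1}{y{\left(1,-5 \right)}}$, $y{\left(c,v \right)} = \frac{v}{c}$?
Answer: $\frac{116}{35} \approx 3.3143$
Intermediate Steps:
$U{\left(a,A \right)} = -5 + a$
$m{\left(f,O \right)} = \frac{2 f}{O}$ ($m{\left(f,O \right)} = \frac{2 f}{O + 0} = \frac{2 f}{O}$)
$E = - \frac{1}{5}$ ($E = \frac{1}{\left(-5\right) 1^{-1}} = \frac{1}{\left(-5\right) 1} = \frac{1}{-5} = - \frac{1}{5} \approx -0.2$)
$m{\left(58,U{\left(-2,6 \right)} \right)} E = 2 \cdot 58 \frac{1}{-5 - 2} \left(- \frac{1}{5}\right) = 2 \cdot 58 \frac{1}{-7} \left(- \frac{1}{5}\right) = 2 \cdot 58 \left(- \frac{1}{7}\right) \left(- \frac{1}{5}\right) = \left(- \frac{116}{7}\right) \left(- \frac{1}{5}\right) = \frac{116}{35}$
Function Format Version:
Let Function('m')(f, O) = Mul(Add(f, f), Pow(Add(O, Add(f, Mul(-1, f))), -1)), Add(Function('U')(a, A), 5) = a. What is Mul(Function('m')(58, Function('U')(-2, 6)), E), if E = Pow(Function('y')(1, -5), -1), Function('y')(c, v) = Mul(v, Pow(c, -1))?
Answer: Rational(116, 35) ≈ 3.3143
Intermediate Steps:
Function('U')(a, A) = Add(-5, a)
Function('m')(f, O) = Mul(2, f, Pow(O, -1)) (Function('m')(f, O) = Mul(Mul(2, f), Pow(Add(O, 0), -1)) = Mul(Mul(2, f), Pow(O, -1)) = Mul(2, f, Pow(O, -1)))
E = Rational(-1, 5) (E = Pow(Mul(-5, Pow(1, -1)), -1) = Pow(Mul(-5, 1), -1) = Pow(-5, -1) = Rational(-1, 5) ≈ -0.20000)
Mul(Function('m')(58, Function('U')(-2, 6)), E) = Mul(Mul(2, 58, Pow(Add(-5, -2), -1)), Rational(-1, 5)) = Mul(Mul(2, 58, Pow(-7, -1)), Rational(-1, 5)) = Mul(Mul(2, 58, Rational(-1, 7)), Rational(-1, 5)) = Mul(Rational(-116, 7), Rational(-1, 5)) = Rational(116, 35)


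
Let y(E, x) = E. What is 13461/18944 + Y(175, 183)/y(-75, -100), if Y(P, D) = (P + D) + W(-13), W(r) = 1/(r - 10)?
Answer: -132745727/32678400 ≈ -4.0622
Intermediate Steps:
W(r) = 1/(-10 + r)
Y(P, D) = -1/23 + D + P (Y(P, D) = (P + D) + 1/(-10 - 13) = (D + P) + 1/(-23) = (D + P) - 1/23 = -1/23 + D + P)
13461/18944 + Y(175, 183)/y(-75, -100) = 13461/18944 + (-1/23 + 183 + 175)/(-75) = 13461*(1/18944) + (8233/23)*(-1/75) = 13461/18944 - 8233/1725 = -132745727/32678400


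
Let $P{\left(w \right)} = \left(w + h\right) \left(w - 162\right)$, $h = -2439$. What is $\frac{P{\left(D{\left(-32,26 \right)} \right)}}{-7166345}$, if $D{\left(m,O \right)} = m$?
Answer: $- \frac{479374}{7166345} \approx -0.066892$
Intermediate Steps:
$P{\left(w \right)} = \left(-2439 + w\right) \left(-162 + w\right)$ ($P{\left(w \right)} = \left(w - 2439\right) \left(w - 162\right) = \left(-2439 + w\right) \left(-162 + w\right)$)
$\frac{P{\left(D{\left(-32,26 \right)} \right)}}{-7166345} = \frac{395118 + \left(-32\right)^{2} - -83232}{-7166345} = \left(395118 + 1024 + 83232\right) \left(- \frac{1}{7166345}\right) = 479374 \left(- \frac{1}{7166345}\right) = - \frac{479374}{7166345}$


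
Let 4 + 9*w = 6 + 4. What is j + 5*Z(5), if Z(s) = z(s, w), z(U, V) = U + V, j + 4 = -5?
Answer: 58/3 ≈ 19.333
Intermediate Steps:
w = ⅔ (w = -4/9 + (6 + 4)/9 = -4/9 + (⅑)*10 = -4/9 + 10/9 = ⅔ ≈ 0.66667)
j = -9 (j = -4 - 5 = -9)
Z(s) = ⅔ + s (Z(s) = s + ⅔ = ⅔ + s)
j + 5*Z(5) = -9 + 5*(⅔ + 5) = -9 + 5*(17/3) = -9 + 85/3 = 58/3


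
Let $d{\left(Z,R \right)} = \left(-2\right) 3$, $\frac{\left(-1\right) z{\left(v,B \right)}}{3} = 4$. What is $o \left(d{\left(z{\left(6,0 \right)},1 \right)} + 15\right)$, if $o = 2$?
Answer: $18$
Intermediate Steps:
$z{\left(v,B \right)} = -12$ ($z{\left(v,B \right)} = \left(-3\right) 4 = -12$)
$d{\left(Z,R \right)} = -6$
$o \left(d{\left(z{\left(6,0 \right)},1 \right)} + 15\right) = 2 \left(-6 + 15\right) = 2 \cdot 9 = 18$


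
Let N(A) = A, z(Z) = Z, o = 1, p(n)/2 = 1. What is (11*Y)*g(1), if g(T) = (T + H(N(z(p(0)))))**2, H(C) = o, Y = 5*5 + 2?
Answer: 1188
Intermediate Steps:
p(n) = 2 (p(n) = 2*1 = 2)
Y = 27 (Y = 25 + 2 = 27)
H(C) = 1
g(T) = (1 + T)**2 (g(T) = (T + 1)**2 = (1 + T)**2)
(11*Y)*g(1) = (11*27)*(1 + 1)**2 = 297*2**2 = 297*4 = 1188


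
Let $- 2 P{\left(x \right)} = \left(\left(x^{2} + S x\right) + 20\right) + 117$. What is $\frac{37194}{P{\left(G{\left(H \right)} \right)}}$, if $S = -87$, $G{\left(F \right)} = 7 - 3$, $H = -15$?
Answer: $\frac{24796}{65} \approx 381.48$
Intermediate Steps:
$G{\left(F \right)} = 4$
$P{\left(x \right)} = - \frac{137}{2} - \frac{x^{2}}{2} + \frac{87 x}{2}$ ($P{\left(x \right)} = - \frac{\left(\left(x^{2} - 87 x\right) + 20\right) + 117}{2} = - \frac{\left(20 + x^{2} - 87 x\right) + 117}{2} = - \frac{137 + x^{2} - 87 x}{2} = - \frac{137}{2} - \frac{x^{2}}{2} + \frac{87 x}{2}$)
$\frac{37194}{P{\left(G{\left(H \right)} \right)}} = \frac{37194}{- \frac{137}{2} - \frac{4^{2}}{2} + \frac{87}{2} \cdot 4} = \frac{37194}{- \frac{137}{2} - 8 + 174} = \frac{37194}{\frac{195}{2}} = 37194 \cdot \frac{2}{195} = \frac{24796}{65}$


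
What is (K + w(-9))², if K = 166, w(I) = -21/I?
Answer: 255025/9 ≈ 28336.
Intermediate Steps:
(K + w(-9))² = (166 - 21/(-9))² = (166 - 21*(-⅑))² = (166 + 7/3)² = (505/3)² = 255025/9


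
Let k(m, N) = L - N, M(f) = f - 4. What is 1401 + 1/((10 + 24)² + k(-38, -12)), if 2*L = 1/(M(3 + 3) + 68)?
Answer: 229093061/163521 ≈ 1401.0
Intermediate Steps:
M(f) = -4 + f
L = 1/140 (L = 1/(2*((-4 + (3 + 3)) + 68)) = 1/(2*((-4 + 6) + 68)) = 1/(2*(2 + 68)) = (½)/70 = (½)*(1/70) = 1/140 ≈ 0.0071429)
k(m, N) = 1/140 - N
1401 + 1/((10 + 24)² + k(-38, -12)) = 1401 + 1/((10 + 24)² + (1/140 - 1*(-12))) = 1401 + 1/(34² + (1/140 + 12)) = 1401 + 1/(1156 + 1681/140) = 1401 + 1/(163521/140) = 1401 + 140/163521 = 229093061/163521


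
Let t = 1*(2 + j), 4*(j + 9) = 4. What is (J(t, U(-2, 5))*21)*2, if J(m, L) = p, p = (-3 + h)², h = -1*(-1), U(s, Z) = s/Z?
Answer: 168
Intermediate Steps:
j = -8 (j = -9 + (¼)*4 = -9 + 1 = -8)
h = 1
t = -6 (t = 1*(2 - 8) = 1*(-6) = -6)
p = 4 (p = (-3 + 1)² = (-2)² = 4)
J(m, L) = 4
(J(t, U(-2, 5))*21)*2 = (4*21)*2 = 84*2 = 168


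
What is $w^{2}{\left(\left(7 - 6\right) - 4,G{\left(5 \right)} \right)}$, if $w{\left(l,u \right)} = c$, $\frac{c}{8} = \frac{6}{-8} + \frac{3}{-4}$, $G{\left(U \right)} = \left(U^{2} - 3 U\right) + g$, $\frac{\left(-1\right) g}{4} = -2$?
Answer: $144$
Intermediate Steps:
$g = 8$ ($g = \left(-4\right) \left(-2\right) = 8$)
$G{\left(U \right)} = 8 + U^{2} - 3 U$ ($G{\left(U \right)} = \left(U^{2} - 3 U\right) + 8 = 8 + U^{2} - 3 U$)
$c = -12$ ($c = 8 \left(\frac{6}{-8} + \frac{3}{-4}\right) = 8 \left(6 \left(- \frac{1}{8}\right) + 3 \left(- \frac{1}{4}\right)\right) = 8 \left(- \frac{3}{4} - \frac{3}{4}\right) = 8 \left(- \frac{3}{2}\right) = -12$)
$w{\left(l,u \right)} = -12$
$w^{2}{\left(\left(7 - 6\right) - 4,G{\left(5 \right)} \right)} = \left(-12\right)^{2} = 144$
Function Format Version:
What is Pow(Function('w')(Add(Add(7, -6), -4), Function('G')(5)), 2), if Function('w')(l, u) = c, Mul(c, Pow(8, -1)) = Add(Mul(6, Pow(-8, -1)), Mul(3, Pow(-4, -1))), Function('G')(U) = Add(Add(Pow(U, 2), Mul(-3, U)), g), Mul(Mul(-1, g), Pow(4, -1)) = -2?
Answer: 144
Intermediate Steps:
g = 8 (g = Mul(-4, -2) = 8)
Function('G')(U) = Add(8, Pow(U, 2), Mul(-3, U)) (Function('G')(U) = Add(Add(Pow(U, 2), Mul(-3, U)), 8) = Add(8, Pow(U, 2), Mul(-3, U)))
c = -12 (c = Mul(8, Add(Mul(6, Pow(-8, -1)), Mul(3, Pow(-4, -1)))) = Mul(8, Add(Mul(6, Rational(-1, 8)), Mul(3, Rational(-1, 4)))) = Mul(8, Add(Rational(-3, 4), Rational(-3, 4))) = Mul(8, Rational(-3, 2)) = -12)
Function('w')(l, u) = -12
Pow(Function('w')(Add(Add(7, -6), -4), Function('G')(5)), 2) = Pow(-12, 2) = 144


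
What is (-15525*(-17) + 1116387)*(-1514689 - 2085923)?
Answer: -4969967950944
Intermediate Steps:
(-15525*(-17) + 1116387)*(-1514689 - 2085923) = (263925 + 1116387)*(-3600612) = 1380312*(-3600612) = -4969967950944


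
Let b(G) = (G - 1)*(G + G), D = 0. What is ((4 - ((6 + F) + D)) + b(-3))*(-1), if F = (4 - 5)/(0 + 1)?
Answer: -23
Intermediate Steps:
F = -1 (F = -1/1 = -1*1 = -1)
b(G) = 2*G*(-1 + G) (b(G) = (-1 + G)*(2*G) = 2*G*(-1 + G))
((4 - ((6 + F) + D)) + b(-3))*(-1) = ((4 - ((6 - 1) + 0)) + 2*(-3)*(-1 - 3))*(-1) = ((4 - (5 + 0)) + 2*(-3)*(-4))*(-1) = ((4 - 1*5) + 24)*(-1) = ((4 - 5) + 24)*(-1) = (-1 + 24)*(-1) = 23*(-1) = -23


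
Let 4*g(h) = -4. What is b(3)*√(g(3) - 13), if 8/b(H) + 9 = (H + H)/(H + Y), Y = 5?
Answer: -32*I*√14/33 ≈ -3.6283*I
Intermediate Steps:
g(h) = -1 (g(h) = (¼)*(-4) = -1)
b(H) = 8/(-9 + 2*H/(5 + H)) (b(H) = 8/(-9 + (H + H)/(H + 5)) = 8/(-9 + (2*H)/(5 + H)) = 8/(-9 + 2*H/(5 + H)))
b(3)*√(g(3) - 13) = (8*(-5 - 1*3)/(45 + 7*3))*√(-1 - 13) = (8*(-5 - 3)/(45 + 21))*√(-14) = (8*(-8)/66)*(I*√14) = (8*(1/66)*(-8))*(I*√14) = -32*I*√14/33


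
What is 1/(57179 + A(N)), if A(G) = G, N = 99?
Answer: 1/57278 ≈ 1.7459e-5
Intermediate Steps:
1/(57179 + A(N)) = 1/(57179 + 99) = 1/57278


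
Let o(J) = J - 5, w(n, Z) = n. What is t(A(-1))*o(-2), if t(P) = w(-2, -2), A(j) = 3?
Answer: 14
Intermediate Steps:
t(P) = -2
o(J) = -5 + J
t(A(-1))*o(-2) = -2*(-5 - 2) = -2*(-7) = 14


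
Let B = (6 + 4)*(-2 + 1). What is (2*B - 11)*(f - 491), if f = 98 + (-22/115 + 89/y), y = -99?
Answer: 139088258/11385 ≈ 12217.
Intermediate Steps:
B = -10 (B = 10*(-1) = -10)
f = 1103317/11385 (f = 98 + (-22/115 + 89/(-99)) = 98 + (-22*1/115 + 89*(-1/99)) = 98 + (-22/115 - 89/99) = 98 - 12413/11385 = 1103317/11385 ≈ 96.910)
(2*B - 11)*(f - 491) = (2*(-10) - 11)*(1103317/11385 - 491) = (-20 - 11)*(-4486718/11385) = -31*(-4486718/11385) = 139088258/11385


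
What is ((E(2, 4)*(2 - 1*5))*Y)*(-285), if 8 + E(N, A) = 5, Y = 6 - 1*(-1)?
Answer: -17955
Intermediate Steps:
Y = 7 (Y = 6 + 1 = 7)
E(N, A) = -3 (E(N, A) = -8 + 5 = -3)
((E(2, 4)*(2 - 1*5))*Y)*(-285) = (-3*(2 - 1*5)*7)*(-285) = (-3*(2 - 5)*7)*(-285) = (-3*(-3)*7)*(-285) = (9*7)*(-285) = 63*(-285) = -17955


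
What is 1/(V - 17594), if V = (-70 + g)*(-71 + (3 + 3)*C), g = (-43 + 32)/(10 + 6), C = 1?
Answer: -16/207989 ≈ -7.6927e-5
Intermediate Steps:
g = -11/16 ≈ -0.68750
V = 73515/16 (V = (-70 - 11/16)*(-71 + (3 + 3)*1) = -1131*(-71 + 6*1)/16 = -1131*(-71 + 6)/16 = -1131/16*(-65) = 73515/16 ≈ 4594.7)
1/(V - 17594) = 1/(73515/16 - 17594) = 1/(-207989/16) = -16/207989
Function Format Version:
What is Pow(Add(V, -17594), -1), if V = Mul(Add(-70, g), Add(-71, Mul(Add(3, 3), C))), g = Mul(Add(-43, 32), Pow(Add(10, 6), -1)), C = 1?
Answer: Rational(-16, 207989) ≈ -7.6927e-5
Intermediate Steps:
g = Rational(-11, 16) (g = Mul(-11, Pow(16, -1)) = Mul(-11, Rational(1, 16)) = Rational(-11, 16) ≈ -0.68750)
V = Rational(73515, 16) (V = Mul(Add(-70, Rational(-11, 16)), Add(-71, Mul(Add(3, 3), 1))) = Mul(Rational(-1131, 16), Add(-71, Mul(6, 1))) = Mul(Rational(-1131, 16), Add(-71, 6)) = Mul(Rational(-1131, 16), -65) = Rational(73515, 16) ≈ 4594.7)
Pow(Add(V, -17594), -1) = Pow(Add(Rational(73515, 16), -17594), -1) = Pow(Rational(-207989, 16), -1) = Rational(-16, 207989)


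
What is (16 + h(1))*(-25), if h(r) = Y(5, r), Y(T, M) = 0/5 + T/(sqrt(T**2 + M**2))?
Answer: -400 - 125*sqrt(26)/26 ≈ -424.51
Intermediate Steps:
Y(T, M) = T/sqrt(M**2 + T**2) (Y(T, M) = 0*(1/5) + T/(sqrt(M**2 + T**2)) = 0 + T/sqrt(M**2 + T**2) = T/sqrt(M**2 + T**2))
h(r) = 5/sqrt(25 + r**2) (h(r) = 5/sqrt(r**2 + 5**2) = 5/sqrt(r**2 + 25) = 5/sqrt(25 + r**2))
(16 + h(1))*(-25) = (16 + 5/sqrt(25 + 1**2))*(-25) = (16 + 5/sqrt(25 + 1))*(-25) = (16 + 5/sqrt(26))*(-25) = (16 + 5*(sqrt(26)/26))*(-25) = (16 + 5*sqrt(26)/26)*(-25) = -400 - 125*sqrt(26)/26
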